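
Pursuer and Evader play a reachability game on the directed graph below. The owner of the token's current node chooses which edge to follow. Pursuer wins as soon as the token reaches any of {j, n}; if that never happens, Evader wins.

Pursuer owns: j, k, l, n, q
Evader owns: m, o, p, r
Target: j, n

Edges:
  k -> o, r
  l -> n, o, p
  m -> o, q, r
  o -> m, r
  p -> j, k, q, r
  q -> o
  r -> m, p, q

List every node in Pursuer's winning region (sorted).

j, l, n

A0 = {j, n}
A1: add {l} — l (Pursuer) has l→n.
A2 = A1; e.g. k (Pursuer) has no edge into A1. Fixed point.
Pursuer's winning region = {j, l, n}.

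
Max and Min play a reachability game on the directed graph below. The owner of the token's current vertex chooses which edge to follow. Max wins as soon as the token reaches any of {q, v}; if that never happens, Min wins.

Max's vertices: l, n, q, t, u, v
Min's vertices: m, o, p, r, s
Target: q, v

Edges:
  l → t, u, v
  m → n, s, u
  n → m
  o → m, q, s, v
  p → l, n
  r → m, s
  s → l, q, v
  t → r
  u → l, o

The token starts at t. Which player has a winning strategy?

A0 = {q, v}
A1: add {l} — l (Max) has l→v.
A2: add {s, u} — s (Min): all of {l, q, v} already in; u (Max) has u→l.
A3 = A2; e.g. m (Min) can still go to n. Fixed point.
t never enters the attractor, so Min can avoid the target forever.

Min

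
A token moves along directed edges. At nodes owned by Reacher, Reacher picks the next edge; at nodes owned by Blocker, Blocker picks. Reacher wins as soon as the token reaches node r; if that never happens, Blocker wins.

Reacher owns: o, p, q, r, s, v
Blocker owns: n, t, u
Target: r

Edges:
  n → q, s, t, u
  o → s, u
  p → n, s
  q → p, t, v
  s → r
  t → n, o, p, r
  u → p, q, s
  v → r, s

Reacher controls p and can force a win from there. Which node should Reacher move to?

A0 = {r}
A1: add {s, v} — s (Reacher) has s→r; v (Reacher) has v→r.
A2: add {o, p, q} — o (Reacher) has o→s; p (Reacher) has p→s; q (Reacher) has q→v.
A3: add {u} — u (Blocker): all of {p, q, s} already in.
A4 = A3; e.g. n (Blocker) can still go to t. Fixed point.
From p, successor s is in the attractor (rank 1); the other successor n is not.

s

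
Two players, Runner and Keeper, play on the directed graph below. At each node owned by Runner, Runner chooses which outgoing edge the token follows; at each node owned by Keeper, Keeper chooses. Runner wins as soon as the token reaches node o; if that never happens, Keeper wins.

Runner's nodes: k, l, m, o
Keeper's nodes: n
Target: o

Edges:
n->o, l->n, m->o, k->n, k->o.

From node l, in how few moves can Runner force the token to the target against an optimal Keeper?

2

A0 = {o}
A1: add {k, m, n} — k (Runner) has k→o; m (Runner) has m→o; n (Keeper): all of {o} already in.
A2: add {l} — l (Runner) has l→n.
A2 = all vertices. Fixed point.
l enters the attractor at level 2, so Runner can force the target in 2 moves from there.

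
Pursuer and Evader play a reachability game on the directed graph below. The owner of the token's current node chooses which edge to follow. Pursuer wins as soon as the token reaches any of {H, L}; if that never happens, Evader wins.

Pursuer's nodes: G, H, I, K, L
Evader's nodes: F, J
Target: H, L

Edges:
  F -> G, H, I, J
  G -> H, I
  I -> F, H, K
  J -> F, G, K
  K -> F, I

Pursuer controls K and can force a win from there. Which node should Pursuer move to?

I

A0 = {H, L}
A1: add {G, I} — G (Pursuer) has G→H; I (Pursuer) has I→H.
A2: add {K} — K (Pursuer) has K→I.
A3 = A2; e.g. F (Evader) can still go to J. Fixed point.
From K, successor I is in the attractor (rank 1); the other successor F is not.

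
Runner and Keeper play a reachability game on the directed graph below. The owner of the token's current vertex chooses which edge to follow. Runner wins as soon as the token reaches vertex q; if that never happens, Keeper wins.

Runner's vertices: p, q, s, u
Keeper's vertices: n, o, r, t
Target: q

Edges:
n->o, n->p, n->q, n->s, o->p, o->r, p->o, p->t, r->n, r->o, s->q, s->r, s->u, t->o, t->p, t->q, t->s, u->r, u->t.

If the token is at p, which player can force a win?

A0 = {q}
A1: add {s} — s (Runner) has s→q.
A2 = A1; e.g. n (Keeper) can still go to o. Fixed point.
p never enters the attractor, so Keeper can avoid the target forever.

Keeper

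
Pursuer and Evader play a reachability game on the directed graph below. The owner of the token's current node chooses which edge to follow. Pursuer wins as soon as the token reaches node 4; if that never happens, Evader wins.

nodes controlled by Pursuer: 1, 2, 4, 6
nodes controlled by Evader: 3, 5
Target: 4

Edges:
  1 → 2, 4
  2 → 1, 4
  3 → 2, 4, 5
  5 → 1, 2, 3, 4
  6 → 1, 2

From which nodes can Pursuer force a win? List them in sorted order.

1, 2, 4, 6

A0 = {4}
A1: add {1, 2} — 1 (Pursuer) has 1→4; 2 (Pursuer) has 2→4.
A2: add {6} — 6 (Pursuer) has 6→1.
A3 = A2; e.g. 3 (Evader) can still go to 5. Fixed point.
Pursuer's winning region = {1, 2, 4, 6}.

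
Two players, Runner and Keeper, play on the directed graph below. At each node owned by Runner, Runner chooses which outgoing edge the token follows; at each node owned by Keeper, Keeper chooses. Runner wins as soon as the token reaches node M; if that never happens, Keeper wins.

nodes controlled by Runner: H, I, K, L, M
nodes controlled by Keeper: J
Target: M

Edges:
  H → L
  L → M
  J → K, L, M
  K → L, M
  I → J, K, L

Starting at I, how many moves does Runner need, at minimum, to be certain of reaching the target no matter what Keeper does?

2

A0 = {M}
A1: add {K, L} — K (Runner) has K→M; L (Runner) has L→M.
A2: add {H, I, J} — H (Runner) has H→L; I (Runner) has I→K; J (Keeper): all of {K, L, M} already in.
A2 = all vertices. Fixed point.
I enters the attractor at level 2, so Runner can force the target in 2 moves from there.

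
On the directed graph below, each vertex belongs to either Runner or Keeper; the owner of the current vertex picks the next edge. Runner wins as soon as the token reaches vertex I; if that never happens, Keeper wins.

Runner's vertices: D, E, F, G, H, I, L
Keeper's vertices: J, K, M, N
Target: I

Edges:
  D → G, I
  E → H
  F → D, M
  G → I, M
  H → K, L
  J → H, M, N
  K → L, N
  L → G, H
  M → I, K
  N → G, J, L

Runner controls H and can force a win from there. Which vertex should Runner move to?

A0 = {I}
A1: add {D, G} — D (Runner) has D→I; G (Runner) has G→I.
A2: add {F, L} — F (Runner) has F→D; L (Runner) has L→G.
A3: add {H} — H (Runner) has H→L.
A4: add {E} — E (Runner) has E→H.
A5 = A4; e.g. J (Keeper) can still go to M. Fixed point.
From H, successor L is in the attractor (rank 2); the other successor K is not.

L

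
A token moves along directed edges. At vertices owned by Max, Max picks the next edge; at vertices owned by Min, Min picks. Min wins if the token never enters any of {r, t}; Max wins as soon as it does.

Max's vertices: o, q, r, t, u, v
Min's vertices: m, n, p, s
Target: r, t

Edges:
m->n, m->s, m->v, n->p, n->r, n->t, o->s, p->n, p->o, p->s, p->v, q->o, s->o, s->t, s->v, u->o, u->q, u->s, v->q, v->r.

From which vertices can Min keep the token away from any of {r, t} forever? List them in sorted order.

A0 = {r, t}
A1: add {v} — v (Max) has v→r.
A2 = A1; e.g. m (Min) can still go to n. Fixed point.
Max's attractor = {r, t, v}; Min avoids the target exactly from the complement.

m, n, o, p, q, s, u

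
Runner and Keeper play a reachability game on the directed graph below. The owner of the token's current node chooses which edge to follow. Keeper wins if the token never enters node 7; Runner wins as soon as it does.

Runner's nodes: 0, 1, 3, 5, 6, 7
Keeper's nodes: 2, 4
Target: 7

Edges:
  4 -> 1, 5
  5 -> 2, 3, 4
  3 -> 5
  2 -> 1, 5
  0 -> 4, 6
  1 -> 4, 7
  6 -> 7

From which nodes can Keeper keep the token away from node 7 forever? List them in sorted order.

A0 = {7}
A1: add {1, 6} — 1 (Runner) has 1→7; 6 (Runner) has 6→7.
A2: add {0} — 0 (Runner) has 0→6.
A3 = A2; e.g. 2 (Keeper) can still go to 5. Fixed point.
Runner's attractor = {0, 1, 6, 7}; Keeper avoids the target exactly from the complement.

2, 3, 4, 5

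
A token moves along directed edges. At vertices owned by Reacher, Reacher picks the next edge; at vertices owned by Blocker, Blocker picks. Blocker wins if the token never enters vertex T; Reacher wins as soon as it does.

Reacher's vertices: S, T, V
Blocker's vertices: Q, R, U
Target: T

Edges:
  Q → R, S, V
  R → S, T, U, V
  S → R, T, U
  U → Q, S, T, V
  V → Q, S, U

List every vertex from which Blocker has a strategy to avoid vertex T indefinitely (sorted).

A0 = {T}
A1: add {S} — S (Reacher) has S→T.
A2: add {V} — V (Reacher) has V→S.
A3 = A2; e.g. Q (Blocker) can still go to R. Fixed point.
Reacher's attractor = {S, T, V}; Blocker avoids the target exactly from the complement.

Q, R, U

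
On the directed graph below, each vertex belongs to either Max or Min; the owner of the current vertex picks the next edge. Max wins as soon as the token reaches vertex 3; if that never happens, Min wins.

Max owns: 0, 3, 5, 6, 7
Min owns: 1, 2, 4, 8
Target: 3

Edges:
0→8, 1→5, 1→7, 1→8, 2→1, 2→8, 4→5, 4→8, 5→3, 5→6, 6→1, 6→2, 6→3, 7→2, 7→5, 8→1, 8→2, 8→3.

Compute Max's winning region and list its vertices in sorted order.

A0 = {3}
A1: add {5, 6} — 5 (Max) has 5→3; 6 (Max) has 6→3.
A2: add {7} — 7 (Max) has 7→5.
A3 = A2; e.g. 0 (Max) has no edge into A2. Fixed point.
Max's winning region = {3, 5, 6, 7}.

3, 5, 6, 7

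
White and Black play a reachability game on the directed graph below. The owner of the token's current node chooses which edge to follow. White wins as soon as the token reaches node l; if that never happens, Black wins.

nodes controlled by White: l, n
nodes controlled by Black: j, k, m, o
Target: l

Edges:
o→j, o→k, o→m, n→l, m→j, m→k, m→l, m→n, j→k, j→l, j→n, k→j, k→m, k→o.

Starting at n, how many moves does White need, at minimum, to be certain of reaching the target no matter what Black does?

1

A0 = {l}
A1: add {n} — n (White) has n→l.
A2 = A1; e.g. j (Black) can still go to k. Fixed point.
n enters the attractor at level 1, so White can force the target in 1 move from there.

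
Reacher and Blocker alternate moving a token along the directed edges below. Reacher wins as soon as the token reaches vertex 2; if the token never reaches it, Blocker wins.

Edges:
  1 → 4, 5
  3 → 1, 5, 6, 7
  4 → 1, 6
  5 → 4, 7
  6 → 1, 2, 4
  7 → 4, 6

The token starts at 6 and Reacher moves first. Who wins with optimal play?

Reacher

Track states (vertex, player-to-move).
A0 = {(2,Reacher), (2,Blocker)}
A1: add {(6,Reacher)}.
(6,Reacher) ∈ A1 ⇒ Reacher forces the target.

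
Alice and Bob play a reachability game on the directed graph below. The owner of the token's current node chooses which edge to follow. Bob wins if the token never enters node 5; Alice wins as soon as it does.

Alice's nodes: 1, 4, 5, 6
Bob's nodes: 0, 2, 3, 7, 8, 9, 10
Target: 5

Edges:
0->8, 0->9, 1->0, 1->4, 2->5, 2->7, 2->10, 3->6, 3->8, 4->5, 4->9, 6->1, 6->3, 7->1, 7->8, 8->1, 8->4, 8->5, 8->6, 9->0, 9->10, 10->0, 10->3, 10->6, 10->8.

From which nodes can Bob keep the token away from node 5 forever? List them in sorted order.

0, 2, 9, 10

A0 = {5}
A1: add {4} — 4 (Alice) has 4→5.
A2: add {1} — 1 (Alice) has 1→4.
A3: add {6} — 6 (Alice) has 6→1.
A4: add {8} — 8 (Bob): all of {1, 4, 5, 6} already in.
A5: add {3, 7} — 3 (Bob): all of {6, 8} already in; 7 (Bob): all of {1, 8} already in.
A6 = A5; e.g. 0 (Bob) can still go to 9. Fixed point.
Alice's attractor = {1, 3, 4, 5, 6, 7, 8}; Bob avoids the target exactly from the complement.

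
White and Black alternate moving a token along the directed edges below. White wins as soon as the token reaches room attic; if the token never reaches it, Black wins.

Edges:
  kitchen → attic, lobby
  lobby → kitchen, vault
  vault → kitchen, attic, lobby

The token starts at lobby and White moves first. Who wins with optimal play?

Black

Track states (vertex, player-to-move).
A0 = {(attic,White), (attic,Black)}
A1: add {(kitchen,White), (vault,White)}.
A2: add {(lobby,Black)}.
A3 = A2; e.g. (kitchen,Black) stays out. (lobby,White) never enters ⇒ Black avoids the target.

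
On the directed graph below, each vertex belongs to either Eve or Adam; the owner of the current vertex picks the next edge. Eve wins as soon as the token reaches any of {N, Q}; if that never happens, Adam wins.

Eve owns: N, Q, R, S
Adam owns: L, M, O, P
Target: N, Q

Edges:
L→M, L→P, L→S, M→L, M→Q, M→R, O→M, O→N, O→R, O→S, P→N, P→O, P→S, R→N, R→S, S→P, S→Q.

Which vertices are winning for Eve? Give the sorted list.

A0 = {N, Q}
A1: add {R, S} — R (Eve) has R→N; S (Eve) has S→Q.
A2 = A1; e.g. L (Adam) can still go to M. Fixed point.
Eve's winning region = {N, Q, R, S}.

N, Q, R, S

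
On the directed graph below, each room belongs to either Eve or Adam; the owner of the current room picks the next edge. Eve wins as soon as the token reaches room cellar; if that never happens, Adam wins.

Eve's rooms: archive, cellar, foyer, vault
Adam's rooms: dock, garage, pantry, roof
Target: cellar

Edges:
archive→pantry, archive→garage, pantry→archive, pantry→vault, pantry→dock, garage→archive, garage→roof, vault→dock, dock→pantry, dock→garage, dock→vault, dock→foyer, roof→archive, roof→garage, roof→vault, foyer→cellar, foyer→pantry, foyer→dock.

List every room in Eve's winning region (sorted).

A0 = {cellar}
A1: add {foyer} — foyer (Eve) has foyer→cellar.
A2 = A1; e.g. archive (Eve) has no edge into A1. Fixed point.
Eve's winning region = {cellar, foyer}.

cellar, foyer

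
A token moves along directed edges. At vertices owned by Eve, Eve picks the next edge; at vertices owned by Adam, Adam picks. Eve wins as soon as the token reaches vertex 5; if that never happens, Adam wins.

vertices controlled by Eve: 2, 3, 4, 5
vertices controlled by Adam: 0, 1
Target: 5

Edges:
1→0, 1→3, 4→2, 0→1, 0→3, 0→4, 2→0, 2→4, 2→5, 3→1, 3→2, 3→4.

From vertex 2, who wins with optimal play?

Eve

A0 = {5}
A1: add {2} — 2 (Eve) has 2→5.
2 ∈ A1, so Eve can force the target.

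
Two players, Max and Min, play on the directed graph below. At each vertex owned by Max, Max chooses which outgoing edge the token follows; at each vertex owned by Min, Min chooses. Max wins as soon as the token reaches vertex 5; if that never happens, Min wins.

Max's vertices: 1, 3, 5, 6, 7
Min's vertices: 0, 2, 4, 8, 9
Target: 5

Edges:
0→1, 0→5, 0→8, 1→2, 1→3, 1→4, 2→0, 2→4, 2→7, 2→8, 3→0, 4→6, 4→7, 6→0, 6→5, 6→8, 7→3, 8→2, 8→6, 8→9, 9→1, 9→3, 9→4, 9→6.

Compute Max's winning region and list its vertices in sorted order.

5, 6

A0 = {5}
A1: add {6} — 6 (Max) has 6→5.
A2 = A1; e.g. 0 (Min) can still go to 1. Fixed point.
Max's winning region = {5, 6}.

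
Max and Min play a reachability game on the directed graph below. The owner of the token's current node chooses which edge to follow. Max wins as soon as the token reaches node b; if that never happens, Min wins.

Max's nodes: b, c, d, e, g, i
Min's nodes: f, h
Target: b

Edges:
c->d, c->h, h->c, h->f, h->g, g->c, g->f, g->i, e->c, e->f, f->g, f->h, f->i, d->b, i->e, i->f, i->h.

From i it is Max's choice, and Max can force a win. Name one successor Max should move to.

A0 = {b}
A1: add {d} — d (Max) has d→b.
A2: add {c} — c (Max) has c→d.
A3: add {e, g} — e (Max) has e→c; g (Max) has g→c.
A4: add {i} — i (Max) has i→e.
A5 = A4; e.g. f (Min) can still go to h. Fixed point.
From i, successor e is in the attractor (rank 3); the other successors f, h are not.

e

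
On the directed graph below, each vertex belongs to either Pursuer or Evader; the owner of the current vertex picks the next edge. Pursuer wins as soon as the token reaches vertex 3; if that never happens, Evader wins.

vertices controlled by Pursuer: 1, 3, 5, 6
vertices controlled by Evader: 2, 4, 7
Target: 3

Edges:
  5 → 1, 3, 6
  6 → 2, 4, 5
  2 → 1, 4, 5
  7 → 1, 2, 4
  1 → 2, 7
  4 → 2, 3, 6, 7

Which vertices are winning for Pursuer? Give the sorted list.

A0 = {3}
A1: add {5} — 5 (Pursuer) has 5→3.
A2: add {6} — 6 (Pursuer) has 6→5.
A3 = A2; e.g. 1 (Pursuer) has no edge into A2. Fixed point.
Pursuer's winning region = {3, 5, 6}.

3, 5, 6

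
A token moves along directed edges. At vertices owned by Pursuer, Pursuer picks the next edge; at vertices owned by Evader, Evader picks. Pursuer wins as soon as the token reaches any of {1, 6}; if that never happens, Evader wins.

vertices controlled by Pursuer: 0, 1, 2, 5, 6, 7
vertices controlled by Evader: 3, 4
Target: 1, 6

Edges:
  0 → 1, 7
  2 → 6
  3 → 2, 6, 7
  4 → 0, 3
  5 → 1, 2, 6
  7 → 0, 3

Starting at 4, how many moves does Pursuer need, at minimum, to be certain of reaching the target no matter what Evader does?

4

A0 = {1, 6}
A1: add {0, 2, 5} — 0 (Pursuer) has 0→1; 2 (Pursuer) has 2→6; 5 (Pursuer) has 5→1.
A2: add {7} — 7 (Pursuer) has 7→0.
A3: add {3} — 3 (Evader): all of {2, 6, 7} already in.
A4: add {4} — 4 (Evader): all of {0, 3} already in.
A4 = all vertices. Fixed point.
4 enters the attractor at level 4, so Pursuer can force the target in 4 moves from there.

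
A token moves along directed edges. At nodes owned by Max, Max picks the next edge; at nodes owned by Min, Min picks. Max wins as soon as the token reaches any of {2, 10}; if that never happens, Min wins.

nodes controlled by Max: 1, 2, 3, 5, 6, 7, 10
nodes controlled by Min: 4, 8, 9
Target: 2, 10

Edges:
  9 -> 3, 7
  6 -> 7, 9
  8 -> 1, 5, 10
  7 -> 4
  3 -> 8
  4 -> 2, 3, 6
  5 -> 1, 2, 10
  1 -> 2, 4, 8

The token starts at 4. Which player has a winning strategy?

A0 = {2, 10}
A1: add {1, 5} — 1 (Max) has 1→2; 5 (Max) has 5→2.
A2: add {8} — 8 (Min): all of {1, 5, 10} already in.
A3: add {3} — 3 (Max) has 3→8.
A4 = A3; e.g. 4 (Min) can still go to 6. Fixed point.
4 never enters the attractor, so Min can avoid the target forever.

Min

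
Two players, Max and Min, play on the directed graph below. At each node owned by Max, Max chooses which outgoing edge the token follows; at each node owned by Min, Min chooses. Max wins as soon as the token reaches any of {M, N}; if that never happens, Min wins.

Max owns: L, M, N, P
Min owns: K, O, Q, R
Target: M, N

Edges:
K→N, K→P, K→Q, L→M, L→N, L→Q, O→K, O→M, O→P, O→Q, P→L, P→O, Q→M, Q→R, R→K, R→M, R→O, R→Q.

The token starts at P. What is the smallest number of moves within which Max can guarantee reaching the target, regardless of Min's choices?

A0 = {M, N}
A1: add {L} — L (Max) has L→M.
A2: add {P} — P (Max) has P→L.
A3 = A2; e.g. K (Min) can still go to Q. Fixed point.
P enters the attractor at level 2, so Max can force the target in 2 moves from there.

2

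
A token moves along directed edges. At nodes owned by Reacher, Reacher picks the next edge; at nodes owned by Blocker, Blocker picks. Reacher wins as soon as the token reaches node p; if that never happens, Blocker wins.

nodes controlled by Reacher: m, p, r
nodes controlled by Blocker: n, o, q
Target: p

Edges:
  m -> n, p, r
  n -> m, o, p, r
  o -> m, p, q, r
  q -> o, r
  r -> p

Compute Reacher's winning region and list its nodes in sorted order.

m, p, r

A0 = {p}
A1: add {m, r} — m (Reacher) has m→p; r (Reacher) has r→p.
A2 = A1; e.g. n (Blocker) can still go to o. Fixed point.
Reacher's winning region = {m, p, r}.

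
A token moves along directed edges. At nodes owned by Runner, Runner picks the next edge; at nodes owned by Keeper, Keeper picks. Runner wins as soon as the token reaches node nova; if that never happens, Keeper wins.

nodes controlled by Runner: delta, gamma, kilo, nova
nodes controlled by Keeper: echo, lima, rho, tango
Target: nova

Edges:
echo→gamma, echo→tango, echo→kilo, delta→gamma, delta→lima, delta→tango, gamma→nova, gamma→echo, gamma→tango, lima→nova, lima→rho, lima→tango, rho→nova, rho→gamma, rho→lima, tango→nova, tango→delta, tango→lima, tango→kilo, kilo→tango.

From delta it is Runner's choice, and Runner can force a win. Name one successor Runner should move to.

gamma

A0 = {nova}
A1: add {gamma} — gamma (Runner) has gamma→nova.
A2: add {delta} — delta (Runner) has delta→gamma.
A3 = A2; e.g. echo (Keeper) can still go to tango. Fixed point.
From delta, successor gamma is in the attractor (rank 1); the other successors lima, tango are not.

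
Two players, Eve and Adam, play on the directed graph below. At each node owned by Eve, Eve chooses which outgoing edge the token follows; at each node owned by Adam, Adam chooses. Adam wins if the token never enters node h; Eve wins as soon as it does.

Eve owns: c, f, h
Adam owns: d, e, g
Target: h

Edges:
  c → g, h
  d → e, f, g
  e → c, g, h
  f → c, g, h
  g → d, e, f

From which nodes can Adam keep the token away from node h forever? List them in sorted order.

A0 = {h}
A1: add {c, f} — c (Eve) has c→h; f (Eve) has f→h.
A2 = A1; e.g. d (Adam) can still go to e. Fixed point.
Eve's attractor = {c, f, h}; Adam avoids the target exactly from the complement.

d, e, g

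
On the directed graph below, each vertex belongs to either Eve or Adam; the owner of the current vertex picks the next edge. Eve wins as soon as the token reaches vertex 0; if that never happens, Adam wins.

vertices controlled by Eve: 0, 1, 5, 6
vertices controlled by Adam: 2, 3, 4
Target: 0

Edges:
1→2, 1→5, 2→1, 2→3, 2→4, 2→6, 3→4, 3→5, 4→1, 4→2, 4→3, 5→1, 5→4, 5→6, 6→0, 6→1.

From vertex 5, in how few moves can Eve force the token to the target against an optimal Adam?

2

A0 = {0}
A1: add {6} — 6 (Eve) has 6→0.
A2: add {5} — 5 (Eve) has 5→6.
5 enters the attractor at level 2, so Eve can force the target in 2 moves from there.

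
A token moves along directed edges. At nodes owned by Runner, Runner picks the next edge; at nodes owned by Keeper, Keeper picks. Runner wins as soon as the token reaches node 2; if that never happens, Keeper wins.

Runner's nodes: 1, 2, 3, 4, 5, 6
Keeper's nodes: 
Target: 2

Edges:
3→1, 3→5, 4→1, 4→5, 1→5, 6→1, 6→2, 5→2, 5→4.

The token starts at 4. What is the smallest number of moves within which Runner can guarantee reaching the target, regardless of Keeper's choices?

2

A0 = {2}
A1: add {5, 6} — 5 (Runner) has 5→2; 6 (Runner) has 6→2.
A2: add {1, 3, 4} — 1 (Runner) has 1→5; 3 (Runner) has 3→5; 4 (Runner) has 4→5.
A2 = all vertices. Fixed point.
4 enters the attractor at level 2, so Runner can force the target in 2 moves from there.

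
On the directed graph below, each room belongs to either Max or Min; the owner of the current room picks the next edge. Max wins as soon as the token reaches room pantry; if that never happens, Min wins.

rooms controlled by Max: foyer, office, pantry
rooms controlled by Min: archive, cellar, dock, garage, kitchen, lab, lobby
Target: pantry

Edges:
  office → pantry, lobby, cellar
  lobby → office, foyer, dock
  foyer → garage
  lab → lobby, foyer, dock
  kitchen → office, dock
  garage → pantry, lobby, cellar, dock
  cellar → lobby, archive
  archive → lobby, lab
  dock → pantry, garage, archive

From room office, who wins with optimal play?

Max

A0 = {pantry}
A1: add {office} — office (Max) has office→pantry.
A2 = A1; e.g. lobby (Min) can still go to foyer. Fixed point.
office ∈ A1, so Max can force the target.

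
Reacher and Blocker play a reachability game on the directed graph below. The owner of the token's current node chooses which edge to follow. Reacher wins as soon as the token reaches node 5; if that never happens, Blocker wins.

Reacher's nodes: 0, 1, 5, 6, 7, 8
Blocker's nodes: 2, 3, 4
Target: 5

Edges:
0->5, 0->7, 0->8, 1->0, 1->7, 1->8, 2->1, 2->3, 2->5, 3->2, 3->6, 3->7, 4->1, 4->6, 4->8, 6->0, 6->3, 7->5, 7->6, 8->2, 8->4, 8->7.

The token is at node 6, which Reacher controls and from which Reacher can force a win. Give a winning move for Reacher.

A0 = {5}
A1: add {0, 7} — 0 (Reacher) has 0→5; 7 (Reacher) has 7→5.
A2: add {1, 6, 8} — 1 (Reacher) has 1→0; 6 (Reacher) has 6→0; 8 (Reacher) has 8→7.
A3: add {4} — 4 (Blocker): all of {1, 6, 8} already in.
A4 = A3; e.g. 2 (Blocker) can still go to 3. Fixed point.
From 6, successor 0 is in the attractor (rank 1); the other successor 3 is not.

0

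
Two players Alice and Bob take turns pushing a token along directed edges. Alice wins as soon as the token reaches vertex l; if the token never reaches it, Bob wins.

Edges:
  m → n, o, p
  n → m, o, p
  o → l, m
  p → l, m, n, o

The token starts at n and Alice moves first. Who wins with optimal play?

Track states (vertex, player-to-move).
A0 = {(l,Alice), (l,Bob)}
A1: add {(o,Alice), (p,Alice)}.
A2 = A1; e.g. (m,Alice) stays out. (n,Alice) never enters ⇒ Bob avoids the target.

Bob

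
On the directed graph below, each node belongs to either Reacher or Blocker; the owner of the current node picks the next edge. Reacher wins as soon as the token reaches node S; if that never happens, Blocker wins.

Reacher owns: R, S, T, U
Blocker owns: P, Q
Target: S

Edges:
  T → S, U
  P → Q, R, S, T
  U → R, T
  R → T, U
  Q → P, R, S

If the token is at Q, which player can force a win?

Blocker

A0 = {S}
A1: add {T} — T (Reacher) has T→S.
A2: add {R, U} — R (Reacher) has R→T; U (Reacher) has U→T.
A3 = A2; e.g. P (Blocker) can still go to Q. Fixed point.
Q never enters the attractor, so Blocker can avoid the target forever.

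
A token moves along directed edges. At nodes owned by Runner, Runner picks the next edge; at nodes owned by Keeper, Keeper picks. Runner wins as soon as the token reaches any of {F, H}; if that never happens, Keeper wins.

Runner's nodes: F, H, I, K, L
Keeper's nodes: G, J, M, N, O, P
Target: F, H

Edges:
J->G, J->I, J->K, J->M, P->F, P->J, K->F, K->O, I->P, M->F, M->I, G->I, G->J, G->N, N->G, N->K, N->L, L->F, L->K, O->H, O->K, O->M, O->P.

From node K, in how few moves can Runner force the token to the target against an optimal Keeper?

A0 = {F, H}
A1: add {K, L} — K (Runner) has K→F; L (Runner) has L→F.
A2 = A1; e.g. G (Keeper) can still go to I. Fixed point.
K enters the attractor at level 1, so Runner can force the target in 1 move from there.

1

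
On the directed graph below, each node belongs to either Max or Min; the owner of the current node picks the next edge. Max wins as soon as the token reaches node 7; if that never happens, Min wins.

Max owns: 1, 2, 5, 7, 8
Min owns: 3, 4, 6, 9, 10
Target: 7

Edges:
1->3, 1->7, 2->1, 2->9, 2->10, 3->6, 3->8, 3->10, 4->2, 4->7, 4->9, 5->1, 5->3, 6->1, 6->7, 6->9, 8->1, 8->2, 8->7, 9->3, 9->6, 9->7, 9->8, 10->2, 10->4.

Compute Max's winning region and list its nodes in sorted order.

A0 = {7}
A1: add {1, 8} — 1 (Max) has 1→7; 8 (Max) has 8→7.
A2: add {2, 5} — 2 (Max) has 2→1; 5 (Max) has 5→1.
A3 = A2; e.g. 3 (Min) can still go to 6. Fixed point.
Max's winning region = {1, 2, 5, 7, 8}.

1, 2, 5, 7, 8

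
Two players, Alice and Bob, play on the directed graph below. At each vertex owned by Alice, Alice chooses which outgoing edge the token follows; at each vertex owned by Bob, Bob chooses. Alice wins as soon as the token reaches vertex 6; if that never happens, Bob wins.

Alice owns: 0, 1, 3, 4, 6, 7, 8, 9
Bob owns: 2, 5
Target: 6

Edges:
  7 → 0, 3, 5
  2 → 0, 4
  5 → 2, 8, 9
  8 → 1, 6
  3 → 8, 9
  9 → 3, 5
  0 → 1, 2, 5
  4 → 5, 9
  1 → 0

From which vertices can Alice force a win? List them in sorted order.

A0 = {6}
A1: add {8} — 8 (Alice) has 8→6.
A2: add {3} — 3 (Alice) has 3→8.
A3: add {7, 9} — 7 (Alice) has 7→3; 9 (Alice) has 9→3.
A4: add {4} — 4 (Alice) has 4→9.
A5 = A4; e.g. 0 (Alice) has no edge into A4. Fixed point.
Alice's winning region = {3, 4, 6, 7, 8, 9}.

3, 4, 6, 7, 8, 9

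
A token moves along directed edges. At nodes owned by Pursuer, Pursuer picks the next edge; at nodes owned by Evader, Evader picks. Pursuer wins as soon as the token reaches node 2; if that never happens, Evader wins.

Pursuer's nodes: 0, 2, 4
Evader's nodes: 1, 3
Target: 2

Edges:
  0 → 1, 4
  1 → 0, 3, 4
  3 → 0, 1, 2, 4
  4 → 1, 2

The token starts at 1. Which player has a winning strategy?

Evader

A0 = {2}
A1: add {4} — 4 (Pursuer) has 4→2.
A2: add {0} — 0 (Pursuer) has 0→4.
A3 = A2; e.g. 1 (Evader) can still go to 3. Fixed point.
1 never enters the attractor, so Evader can avoid the target forever.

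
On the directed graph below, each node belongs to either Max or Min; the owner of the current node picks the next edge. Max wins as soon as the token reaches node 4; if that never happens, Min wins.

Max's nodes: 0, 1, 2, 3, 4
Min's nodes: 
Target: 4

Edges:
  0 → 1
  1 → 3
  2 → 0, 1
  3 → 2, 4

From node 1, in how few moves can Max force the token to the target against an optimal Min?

2

A0 = {4}
A1: add {3} — 3 (Max) has 3→4.
A2: add {1} — 1 (Max) has 1→3.
1 enters the attractor at level 2, so Max can force the target in 2 moves from there.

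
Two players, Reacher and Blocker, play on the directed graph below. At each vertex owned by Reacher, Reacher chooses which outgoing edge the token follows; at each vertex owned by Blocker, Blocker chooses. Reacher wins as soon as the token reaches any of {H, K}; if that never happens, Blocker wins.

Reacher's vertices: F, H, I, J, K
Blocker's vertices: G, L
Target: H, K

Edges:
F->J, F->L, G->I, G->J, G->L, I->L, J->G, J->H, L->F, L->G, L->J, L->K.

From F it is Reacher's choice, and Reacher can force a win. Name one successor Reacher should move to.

J

A0 = {H, K}
A1: add {J} — J (Reacher) has J→H.
A2: add {F} — F (Reacher) has F→J.
A3 = A2; e.g. G (Blocker) can still go to I. Fixed point.
From F, successor J is in the attractor (rank 1); the other successor L is not.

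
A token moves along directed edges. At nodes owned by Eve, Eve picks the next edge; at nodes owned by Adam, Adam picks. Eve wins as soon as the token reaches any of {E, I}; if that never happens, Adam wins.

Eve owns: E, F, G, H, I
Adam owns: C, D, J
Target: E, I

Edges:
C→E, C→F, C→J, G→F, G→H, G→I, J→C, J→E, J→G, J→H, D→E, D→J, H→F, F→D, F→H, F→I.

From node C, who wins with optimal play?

Adam

A0 = {E, I}
A1: add {F, G} — F (Eve) has F→I; G (Eve) has G→I.
A2: add {H} — H (Eve) has H→F.
A3 = A2; e.g. C (Adam) can still go to J. Fixed point.
C never enters the attractor, so Adam can avoid the target forever.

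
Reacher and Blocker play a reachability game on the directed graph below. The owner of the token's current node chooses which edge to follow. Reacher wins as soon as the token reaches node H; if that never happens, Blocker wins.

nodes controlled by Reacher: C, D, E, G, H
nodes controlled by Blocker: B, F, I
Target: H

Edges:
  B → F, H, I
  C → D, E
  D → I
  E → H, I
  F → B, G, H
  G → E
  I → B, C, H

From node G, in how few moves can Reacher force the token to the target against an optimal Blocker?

2

A0 = {H}
A1: add {E} — E (Reacher) has E→H.
A2: add {C, G} — C (Reacher) has C→E; G (Reacher) has G→E.
A3 = A2; e.g. B (Blocker) can still go to F. Fixed point.
G enters the attractor at level 2, so Reacher can force the target in 2 moves from there.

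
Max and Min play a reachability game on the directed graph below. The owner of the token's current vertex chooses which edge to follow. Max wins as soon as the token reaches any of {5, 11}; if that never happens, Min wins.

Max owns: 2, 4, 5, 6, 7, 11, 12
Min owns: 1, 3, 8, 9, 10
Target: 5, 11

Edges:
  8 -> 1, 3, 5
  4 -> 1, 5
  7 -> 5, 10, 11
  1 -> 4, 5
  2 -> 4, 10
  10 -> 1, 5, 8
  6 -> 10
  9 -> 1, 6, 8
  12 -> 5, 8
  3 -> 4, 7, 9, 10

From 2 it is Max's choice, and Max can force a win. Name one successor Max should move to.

4

A0 = {5, 11}
A1: add {4, 7, 12} — 4 (Max) has 4→5; 7 (Max) has 7→5; 12 (Max) has 12→5.
A2: add {1, 2} — 1 (Min): all of {4, 5} already in; 2 (Max) has 2→4.
A3 = A2; e.g. 3 (Min) can still go to 9. Fixed point.
From 2, successor 4 is in the attractor (rank 1); the other successor 10 is not.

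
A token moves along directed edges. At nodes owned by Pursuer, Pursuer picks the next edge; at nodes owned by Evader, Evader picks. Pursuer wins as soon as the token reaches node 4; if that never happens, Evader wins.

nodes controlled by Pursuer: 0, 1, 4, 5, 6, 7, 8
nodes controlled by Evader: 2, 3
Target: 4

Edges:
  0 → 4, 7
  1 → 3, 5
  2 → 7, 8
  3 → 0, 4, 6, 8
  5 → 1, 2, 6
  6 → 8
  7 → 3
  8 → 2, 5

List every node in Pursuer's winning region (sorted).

0, 4

A0 = {4}
A1: add {0} — 0 (Pursuer) has 0→4.
A2 = A1; e.g. 1 (Pursuer) has no edge into A1. Fixed point.
Pursuer's winning region = {0, 4}.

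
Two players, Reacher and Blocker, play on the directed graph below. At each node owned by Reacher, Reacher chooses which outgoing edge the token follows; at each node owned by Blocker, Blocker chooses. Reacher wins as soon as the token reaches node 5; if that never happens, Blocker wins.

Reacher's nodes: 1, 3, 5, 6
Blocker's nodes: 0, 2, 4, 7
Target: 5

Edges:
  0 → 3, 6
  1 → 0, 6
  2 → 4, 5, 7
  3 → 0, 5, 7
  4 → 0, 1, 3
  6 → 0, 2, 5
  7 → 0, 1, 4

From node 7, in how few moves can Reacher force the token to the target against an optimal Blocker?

A0 = {5}
A1: add {3, 6} — 3 (Reacher) has 3→5; 6 (Reacher) has 6→5.
A2: add {0, 1} — 0 (Blocker): all of {3, 6} already in; 1 (Reacher) has 1→6.
A3: add {4} — 4 (Blocker): all of {0, 1, 3} already in.
A4: add {7} — 7 (Blocker): all of {0, 1, 4} already in.
7 enters the attractor at level 4, so Reacher can force the target in 4 moves from there.

4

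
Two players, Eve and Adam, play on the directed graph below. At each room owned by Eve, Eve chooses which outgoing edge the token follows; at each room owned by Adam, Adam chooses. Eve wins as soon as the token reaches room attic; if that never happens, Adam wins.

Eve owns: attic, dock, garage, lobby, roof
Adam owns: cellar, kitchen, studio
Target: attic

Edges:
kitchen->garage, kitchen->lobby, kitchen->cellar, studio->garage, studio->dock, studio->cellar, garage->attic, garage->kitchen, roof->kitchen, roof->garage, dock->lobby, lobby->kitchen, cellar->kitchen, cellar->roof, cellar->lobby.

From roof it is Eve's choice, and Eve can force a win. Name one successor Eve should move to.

garage

A0 = {attic}
A1: add {garage} — garage (Eve) has garage→attic.
A2: add {roof} — roof (Eve) has roof→garage.
A3 = A2; e.g. kitchen (Adam) can still go to lobby. Fixed point.
From roof, successor garage is in the attractor (rank 1); the other successor kitchen is not.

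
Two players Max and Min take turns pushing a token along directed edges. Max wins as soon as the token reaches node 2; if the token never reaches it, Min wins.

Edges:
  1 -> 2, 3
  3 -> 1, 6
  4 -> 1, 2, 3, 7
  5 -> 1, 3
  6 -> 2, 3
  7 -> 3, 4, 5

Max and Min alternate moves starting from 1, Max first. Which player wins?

Track states (vertex, player-to-move).
A0 = {(2,Max), (2,Min)}
A1: add {(1,Max), (4,Max), (6,Max)}.
(1,Max) ∈ A1 ⇒ Max forces the target.

Max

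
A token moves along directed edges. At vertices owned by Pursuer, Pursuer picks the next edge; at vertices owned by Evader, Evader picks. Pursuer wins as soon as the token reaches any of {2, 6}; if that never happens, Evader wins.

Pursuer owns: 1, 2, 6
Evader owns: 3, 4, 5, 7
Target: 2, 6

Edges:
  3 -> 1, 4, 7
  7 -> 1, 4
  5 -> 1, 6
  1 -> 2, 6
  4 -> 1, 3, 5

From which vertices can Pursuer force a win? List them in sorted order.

1, 2, 5, 6

A0 = {2, 6}
A1: add {1} — 1 (Pursuer) has 1→2.
A2: add {5} — 5 (Evader): all of {1, 6} already in.
A3 = A2; e.g. 3 (Evader) can still go to 4. Fixed point.
Pursuer's winning region = {1, 2, 5, 6}.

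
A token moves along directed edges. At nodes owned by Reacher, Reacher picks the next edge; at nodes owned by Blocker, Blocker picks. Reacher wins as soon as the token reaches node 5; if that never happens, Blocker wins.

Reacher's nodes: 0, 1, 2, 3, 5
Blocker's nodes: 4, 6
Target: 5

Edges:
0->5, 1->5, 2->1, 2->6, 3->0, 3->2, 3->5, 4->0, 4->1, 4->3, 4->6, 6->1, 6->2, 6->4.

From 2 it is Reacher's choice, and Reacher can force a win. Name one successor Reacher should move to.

A0 = {5}
A1: add {0, 1, 3} — 0 (Reacher) has 0→5; 1 (Reacher) has 1→5; 3 (Reacher) has 3→5.
A2: add {2} — 2 (Reacher) has 2→1.
A3 = A2; e.g. 4 (Blocker) can still go to 6. Fixed point.
From 2, successor 1 is in the attractor (rank 1); the other successor 6 is not.

1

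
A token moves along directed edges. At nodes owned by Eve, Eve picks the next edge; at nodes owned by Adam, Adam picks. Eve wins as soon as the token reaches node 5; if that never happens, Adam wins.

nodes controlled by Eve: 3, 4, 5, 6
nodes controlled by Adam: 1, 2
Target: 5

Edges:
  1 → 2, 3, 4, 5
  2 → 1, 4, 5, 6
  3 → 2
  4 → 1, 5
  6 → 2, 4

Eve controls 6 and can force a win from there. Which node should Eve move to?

A0 = {5}
A1: add {4} — 4 (Eve) has 4→5.
A2: add {6} — 6 (Eve) has 6→4.
A3 = A2; e.g. 1 (Adam) can still go to 2. Fixed point.
From 6, successor 4 is in the attractor (rank 1); the other successor 2 is not.

4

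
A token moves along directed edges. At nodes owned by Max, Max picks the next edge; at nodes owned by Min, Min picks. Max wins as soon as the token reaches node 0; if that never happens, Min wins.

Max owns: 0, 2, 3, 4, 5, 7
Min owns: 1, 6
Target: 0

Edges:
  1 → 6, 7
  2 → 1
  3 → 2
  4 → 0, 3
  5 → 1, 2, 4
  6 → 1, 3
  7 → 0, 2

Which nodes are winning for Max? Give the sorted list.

0, 4, 5, 7

A0 = {0}
A1: add {4, 7} — 4 (Max) has 4→0; 7 (Max) has 7→0.
A2: add {5} — 5 (Max) has 5→4.
A3 = A2; e.g. 1 (Min) can still go to 6. Fixed point.
Max's winning region = {0, 4, 5, 7}.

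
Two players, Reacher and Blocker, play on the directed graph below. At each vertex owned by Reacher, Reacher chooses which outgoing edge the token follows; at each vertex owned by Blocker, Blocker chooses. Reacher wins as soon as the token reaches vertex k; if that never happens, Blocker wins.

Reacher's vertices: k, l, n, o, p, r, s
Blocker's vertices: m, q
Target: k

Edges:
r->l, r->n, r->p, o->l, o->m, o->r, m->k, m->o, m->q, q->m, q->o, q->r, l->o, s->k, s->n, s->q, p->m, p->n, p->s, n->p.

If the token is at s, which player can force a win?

Reacher

A0 = {k}
A1: add {s} — s (Reacher) has s→k.
s ∈ A1, so Reacher can force the target.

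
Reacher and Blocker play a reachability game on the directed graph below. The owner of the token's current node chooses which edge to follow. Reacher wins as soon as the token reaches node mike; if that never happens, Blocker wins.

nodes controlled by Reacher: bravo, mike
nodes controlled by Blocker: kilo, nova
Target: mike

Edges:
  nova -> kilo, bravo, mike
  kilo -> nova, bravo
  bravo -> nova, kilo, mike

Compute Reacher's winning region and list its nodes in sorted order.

bravo, mike

A0 = {mike}
A1: add {bravo} — bravo (Reacher) has bravo→mike.
A2 = A1; e.g. nova (Blocker) can still go to kilo. Fixed point.
Reacher's winning region = {bravo, mike}.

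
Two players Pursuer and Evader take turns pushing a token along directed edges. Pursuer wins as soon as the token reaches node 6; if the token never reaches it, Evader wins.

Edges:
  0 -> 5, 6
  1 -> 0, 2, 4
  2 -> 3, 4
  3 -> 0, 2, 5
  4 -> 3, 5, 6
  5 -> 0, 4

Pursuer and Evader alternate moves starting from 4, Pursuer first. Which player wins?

Pursuer

Track states (vertex, player-to-move).
A0 = {(6,Pursuer), (6,Evader)}
A1: add {(0,Pursuer), (4,Pursuer)}.
(4,Pursuer) ∈ A1 ⇒ Pursuer forces the target.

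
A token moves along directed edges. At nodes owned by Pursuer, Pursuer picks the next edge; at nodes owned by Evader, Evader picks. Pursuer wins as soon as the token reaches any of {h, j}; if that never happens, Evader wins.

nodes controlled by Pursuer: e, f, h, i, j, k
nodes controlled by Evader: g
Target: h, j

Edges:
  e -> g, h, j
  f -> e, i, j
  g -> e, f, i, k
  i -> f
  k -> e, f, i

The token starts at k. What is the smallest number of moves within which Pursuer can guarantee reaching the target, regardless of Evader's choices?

2

A0 = {h, j}
A1: add {e, f} — e (Pursuer) has e→h; f (Pursuer) has f→j.
A2: add {i, k} — i (Pursuer) has i→f; k (Pursuer) has k→e.
k enters the attractor at level 2, so Pursuer can force the target in 2 moves from there.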